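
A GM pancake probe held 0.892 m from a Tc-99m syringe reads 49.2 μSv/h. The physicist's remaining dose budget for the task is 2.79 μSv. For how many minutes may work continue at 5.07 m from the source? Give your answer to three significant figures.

Intensity scales as (d₁/d₂)², so rate at 5.07 m:
(0.892/5.07)² = 0.03095, so 49.2 × 0.03095 = 1.523 μSv/h.
Stay time = 2.79 μSv ÷ 1.523 μSv/h = 1.832 h = 109.9 min.

110 min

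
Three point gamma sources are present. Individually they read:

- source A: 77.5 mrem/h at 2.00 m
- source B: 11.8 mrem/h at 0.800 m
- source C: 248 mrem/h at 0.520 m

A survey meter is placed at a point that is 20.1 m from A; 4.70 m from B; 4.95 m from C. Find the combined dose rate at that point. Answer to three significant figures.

3.85 mrem/h

By superposition, sum each source's inverse-square contribution:
A: 77.5 × (2.00/20.1)² = 0.7673 mrem/h
B: 11.8 × (0.800/4.70)² = 0.3419 mrem/h
C: 248 × (0.520/4.95)² = 2.737 mrem/h
Total = 0.7673 + 0.3419 + 2.737 = 3.846 mrem/h.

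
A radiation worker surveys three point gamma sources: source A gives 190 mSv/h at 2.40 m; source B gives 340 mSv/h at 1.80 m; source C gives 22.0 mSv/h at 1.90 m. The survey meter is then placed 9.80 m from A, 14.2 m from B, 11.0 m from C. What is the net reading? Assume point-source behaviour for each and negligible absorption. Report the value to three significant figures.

Each source contributes Iᵢ·(dᵢ/rᵢ)²; contributions add.
A: 190 × (2.40/9.80)² = 11.40 mSv/h
B: 340 × (1.80/14.2)² = 5.463 mSv/h
C: 22.0 × (1.90/11.0)² = 0.6564 mSv/h
Total = 11.40 + 5.463 + 0.6564 = 17.52 mSv/h.

17.5 mSv/h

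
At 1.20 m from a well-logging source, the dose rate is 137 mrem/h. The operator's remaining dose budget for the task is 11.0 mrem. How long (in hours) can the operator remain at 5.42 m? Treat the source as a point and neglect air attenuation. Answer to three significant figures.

Since intensity falls as 1/r², rate at 5.42 m:
137 × (1.20/5.42)² = 137 × 0.04902 = 6.716 mrem/h.
Stay time = 11.0 mrem ÷ 6.716 mrem/h = 1.638 h.

1.64 h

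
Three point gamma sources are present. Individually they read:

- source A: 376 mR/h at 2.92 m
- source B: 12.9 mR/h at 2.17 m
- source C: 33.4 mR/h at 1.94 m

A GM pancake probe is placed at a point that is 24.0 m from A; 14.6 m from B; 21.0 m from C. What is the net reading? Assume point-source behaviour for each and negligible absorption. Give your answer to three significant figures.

6.14 mR/h

By superposition, sum each source's inverse-square contribution:
A: 376 × (2.92/24.0)² = 5.566 mR/h
B: 12.9 × (2.17/14.6)² = 0.2850 mR/h
C: 33.4 × (1.94/21.0)² = 0.2850 mR/h
Total = 5.566 + 0.2850 + 0.2850 = 6.136 mR/h.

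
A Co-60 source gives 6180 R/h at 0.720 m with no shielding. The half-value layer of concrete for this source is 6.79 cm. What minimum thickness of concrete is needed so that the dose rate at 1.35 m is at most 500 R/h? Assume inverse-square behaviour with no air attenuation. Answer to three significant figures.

At 1.35 m, distance alone gives 6180 × (0.720/1.35)² = 6180 × 0.2844 = 1758 R/h.
Further attenuation needed: 1758/500 = 3.516.
n = log₂(3.516) = 1.814 half-value layers.
Thickness = 1.814 × 6.79 cm = 12.32 cm.

12.3 cm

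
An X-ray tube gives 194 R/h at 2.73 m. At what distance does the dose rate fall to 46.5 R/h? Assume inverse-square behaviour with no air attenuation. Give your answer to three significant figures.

Intensity scales as (d₁/d₂)², so d₂ = d₁·√(I₁/I₂).
I₁/I₂ = 194/46.5 = 4.172, so d₂ = 2.73 × √4.172 = 5.576 m.

5.58 m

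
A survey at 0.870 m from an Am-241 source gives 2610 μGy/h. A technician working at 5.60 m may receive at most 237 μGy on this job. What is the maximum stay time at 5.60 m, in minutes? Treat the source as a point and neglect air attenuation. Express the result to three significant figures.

226 min

Since intensity falls as 1/r², rate at 5.60 m:
(0.870/5.60)² = 0.02414, so 2610 × 0.02414 = 63.01 μGy/h.
Stay time = 237 μGy ÷ 63.01 μGy/h = 3.761 h = 225.7 min.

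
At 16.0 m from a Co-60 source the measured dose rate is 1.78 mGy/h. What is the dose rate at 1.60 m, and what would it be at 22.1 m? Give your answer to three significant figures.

178 mGy/h; 0.933 mGy/h

Using I₁d₁² = I₂d₂²,
At 1.60 m: 1.78 × (16.0/1.60)² = 1.78 × 100.0 = 178.0 mGy/h
At 22.1 m: 178.0 × (1.60/22.1)² = 178.0 × 0.005241 = 0.9329 mGy/h.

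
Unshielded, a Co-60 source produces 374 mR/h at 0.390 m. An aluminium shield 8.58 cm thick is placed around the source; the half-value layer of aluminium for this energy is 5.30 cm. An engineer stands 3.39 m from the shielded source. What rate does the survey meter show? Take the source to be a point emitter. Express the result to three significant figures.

Distance alone: (0.390/3.39)² = 0.01324, so 374 × 0.01324 = 4.952 mR/h.
Shield: 8.58/5.30 = 1.619 half-value layers → attenuation 2^(−1.619) = 0.3256.
Combined: 4.952 × 0.3256 = 1.612 mR/h.

1.61 mR/h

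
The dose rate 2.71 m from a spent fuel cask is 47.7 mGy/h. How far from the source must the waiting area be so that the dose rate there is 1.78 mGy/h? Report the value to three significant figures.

Since intensity falls as 1/r², d₂ = d₁·√(I₁/I₂).
I₁/I₂ = 47.7/1.78 = 26.80, so d₂ = 2.71 × √26.80 = 14.03 m.

14.0 m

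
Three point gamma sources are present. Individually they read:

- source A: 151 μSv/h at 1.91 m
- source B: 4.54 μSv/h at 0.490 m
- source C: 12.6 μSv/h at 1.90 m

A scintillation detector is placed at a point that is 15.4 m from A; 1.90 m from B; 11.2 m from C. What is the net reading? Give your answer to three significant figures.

By superposition, sum each source's inverse-square contribution:
A: 151 × (1.91/15.4)² = 2.323 μSv/h
B: 4.54 × (0.490/1.90)² = 0.3020 μSv/h
C: 12.6 × (1.90/11.2)² = 0.3626 μSv/h
Total = 2.323 + 0.3020 + 0.3626 = 2.988 μSv/h.

2.99 μSv/h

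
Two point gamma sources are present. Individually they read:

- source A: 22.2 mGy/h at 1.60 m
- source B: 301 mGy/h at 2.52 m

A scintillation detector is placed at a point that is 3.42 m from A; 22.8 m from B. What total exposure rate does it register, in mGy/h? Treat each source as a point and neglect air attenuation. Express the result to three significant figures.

8.54 mGy/h

By superposition, sum each source's inverse-square contribution:
A: 22.2 × (1.60/3.42)² = 4.859 mGy/h
B: 301 × (2.52/22.8)² = 3.677 mGy/h
Total = 4.859 + 3.677 = 8.536 mGy/h.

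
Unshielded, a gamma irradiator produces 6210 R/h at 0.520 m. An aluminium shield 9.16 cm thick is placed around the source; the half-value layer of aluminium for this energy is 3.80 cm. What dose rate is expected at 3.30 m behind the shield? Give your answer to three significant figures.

29.0 R/h

Distance alone: 6210 × (0.520/3.30)² = 6210 × 0.02483 = 154.2 R/h.
Shield: 9.16/3.80 = 2.411 half-value layers → attenuation 2^(−2.411) = 0.1880.
Combined: 154.2 × 0.1880 = 28.99 R/h.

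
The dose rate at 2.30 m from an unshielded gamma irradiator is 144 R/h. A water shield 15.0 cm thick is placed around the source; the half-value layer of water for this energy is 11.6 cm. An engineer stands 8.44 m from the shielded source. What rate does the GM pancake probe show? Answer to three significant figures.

4.36 R/h

Distance alone: 144 × (2.30/8.44)² = 144 × 0.07426 = 10.69 R/h.
Shield: 15.0/11.6 = 1.293 half-value layers → attenuation 2^(−1.293) = 0.4081.
Combined: 10.69 × 0.4081 = 4.363 R/h.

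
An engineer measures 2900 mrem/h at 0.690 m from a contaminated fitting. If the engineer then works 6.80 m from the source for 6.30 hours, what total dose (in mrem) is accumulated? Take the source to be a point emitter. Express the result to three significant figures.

188 mrem

Using I₁d₁² = I₂d₂², rate at 6.80 m:
2900 × (0.690/6.80)² = 2900 × 0.01030 = 29.87 mrem/h.
Dose = rate × time = 29.87 mrem/h × 6.300 h = 188.2 mrem.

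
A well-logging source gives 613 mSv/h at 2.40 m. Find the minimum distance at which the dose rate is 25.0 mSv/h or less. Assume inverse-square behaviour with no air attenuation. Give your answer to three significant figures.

Since intensity falls as 1/r², d₂ = d₁·√(I₁/I₂).
I₁/I₂ = 613/25.0 = 24.52, so d₂ = 2.40 × √24.52 = 11.88 m.

11.9 m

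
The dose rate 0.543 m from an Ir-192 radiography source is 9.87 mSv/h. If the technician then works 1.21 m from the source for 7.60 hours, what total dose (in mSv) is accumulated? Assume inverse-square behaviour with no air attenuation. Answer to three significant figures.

15.1 mSv

By the inverse-square law, rate at 1.21 m:
(0.543/1.21)² = 0.2014, so 9.87 × 0.2014 = 1.988 mSv/h.
Dose = rate × time = 1.988 mSv/h × 7.600 h = 15.11 mSv.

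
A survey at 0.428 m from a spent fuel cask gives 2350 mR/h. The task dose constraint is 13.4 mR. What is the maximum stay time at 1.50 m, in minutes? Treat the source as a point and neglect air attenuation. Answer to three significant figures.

Since intensity falls as 1/r², rate at 1.50 m:
(0.428/1.50)² = 0.08142, so 2350 × 0.08142 = 191.3 mR/h.
Stay time = 13.4 mR ÷ 191.3 mR/h = 0.07005 h = 4.203 min.

4.20 min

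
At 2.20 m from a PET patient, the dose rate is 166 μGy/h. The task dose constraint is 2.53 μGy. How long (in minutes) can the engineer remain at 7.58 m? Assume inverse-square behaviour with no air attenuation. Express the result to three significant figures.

Since intensity falls as 1/r², rate at 7.58 m:
166 × (2.20/7.58)² = 166 × 0.08424 = 13.98 μGy/h.
Stay time = 2.53 μGy ÷ 13.98 μGy/h = 0.1810 h = 10.86 min.

10.9 min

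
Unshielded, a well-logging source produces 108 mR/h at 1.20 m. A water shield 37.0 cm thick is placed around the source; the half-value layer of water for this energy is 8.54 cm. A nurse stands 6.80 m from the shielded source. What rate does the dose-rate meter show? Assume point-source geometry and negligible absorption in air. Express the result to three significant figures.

0.167 mR/h

Distance alone: (1.20/6.80)² = 0.03114, so 108 × 0.03114 = 3.363 mR/h.
Shield: 37.0/8.54 = 4.333 half-value layers → attenuation 2^(−4.333) = 0.04962.
Combined: 3.363 × 0.04962 = 0.1669 mR/h.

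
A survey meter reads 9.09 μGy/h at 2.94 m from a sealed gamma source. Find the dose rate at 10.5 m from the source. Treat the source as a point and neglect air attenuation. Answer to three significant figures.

Intensity scales as (d₁/d₂)², so the rate at 10.5 m is
(2.94/10.5)² = 0.07840, so 9.09 × 0.07840 = 0.7127 μGy/h.

0.713 μGy/h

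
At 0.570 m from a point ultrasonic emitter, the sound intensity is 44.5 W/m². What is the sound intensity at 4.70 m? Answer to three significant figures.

Using I₁d₁² = I₂d₂², the rate at 4.70 m is
44.5 × (0.570/4.70)² = 44.5 × 0.01471 = 0.6546 W/m².

0.655 W/m²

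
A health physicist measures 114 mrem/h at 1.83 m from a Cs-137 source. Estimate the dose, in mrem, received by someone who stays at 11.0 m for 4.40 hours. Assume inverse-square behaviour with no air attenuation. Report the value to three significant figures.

Since intensity falls as 1/r², rate at 11.0 m:
(1.83/11.0)² = 0.02768, so 114 × 0.02768 = 3.156 mrem/h.
Dose = rate × time = 3.156 mrem/h × 4.400 h = 13.89 mrem.

13.9 mrem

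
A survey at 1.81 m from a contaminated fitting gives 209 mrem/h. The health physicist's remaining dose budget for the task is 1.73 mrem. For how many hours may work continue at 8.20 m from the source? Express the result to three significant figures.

Intensity scales as (d₁/d₂)², so rate at 8.20 m:
(1.81/8.20)² = 0.04872, so 209 × 0.04872 = 10.18 mrem/h.
Stay time = 1.73 mrem ÷ 10.18 mrem/h = 0.1699 h.

0.170 h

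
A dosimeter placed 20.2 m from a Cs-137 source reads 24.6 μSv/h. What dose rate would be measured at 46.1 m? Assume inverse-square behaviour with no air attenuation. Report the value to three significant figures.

4.72 μSv/h

Intensity scales as (d₁/d₂)², so scaling from 20.2 m to 46.1 m:
(20.2/46.1)² = 0.1920, so 24.6 × 0.1920 = 4.723 μSv/h.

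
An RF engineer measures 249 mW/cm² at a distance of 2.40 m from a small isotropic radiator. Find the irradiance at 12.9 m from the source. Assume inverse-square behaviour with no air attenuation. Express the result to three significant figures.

8.62 mW/cm²

Applying the 1/r² law, the rate at 12.9 m is
(2.40/12.9)² = 0.03461, so 249 × 0.03461 = 8.618 mW/cm².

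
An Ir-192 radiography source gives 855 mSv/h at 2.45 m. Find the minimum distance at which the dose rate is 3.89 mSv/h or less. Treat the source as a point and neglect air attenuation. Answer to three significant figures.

36.3 m

Using I₁d₁² = I₂d₂², d₂ = d₁·√(I₁/I₂).
I₁/I₂ = 855/3.89 = 219.8, so d₂ = 2.45 × √219.8 = 36.32 m.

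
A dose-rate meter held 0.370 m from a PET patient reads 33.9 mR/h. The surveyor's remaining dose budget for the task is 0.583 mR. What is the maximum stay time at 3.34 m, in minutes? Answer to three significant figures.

84.1 min

By the inverse-square law, rate at 3.34 m:
(0.370/3.34)² = 0.01227, so 33.9 × 0.01227 = 0.4160 mR/h.
Stay time = 0.583 mR ÷ 0.4160 mR/h = 1.401 h = 84.06 min.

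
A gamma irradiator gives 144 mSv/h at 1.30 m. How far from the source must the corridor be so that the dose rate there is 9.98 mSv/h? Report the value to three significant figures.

4.94 m

Intensity scales as (d₁/d₂)², so d₂ = d₁·√(I₁/I₂).
I₁/I₂ = 144/9.98 = 14.43, so d₂ = 1.30 × √14.43 = 4.938 m.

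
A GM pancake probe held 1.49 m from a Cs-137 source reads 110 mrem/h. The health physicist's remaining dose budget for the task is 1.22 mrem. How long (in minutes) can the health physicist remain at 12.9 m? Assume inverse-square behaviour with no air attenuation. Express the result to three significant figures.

Intensity scales as (d₁/d₂)², so rate at 12.9 m:
(1.49/12.9)² = 0.01334, so 110 × 0.01334 = 1.467 mrem/h.
Stay time = 1.22 mrem ÷ 1.467 mrem/h = 0.8316 h = 49.90 min.

49.9 min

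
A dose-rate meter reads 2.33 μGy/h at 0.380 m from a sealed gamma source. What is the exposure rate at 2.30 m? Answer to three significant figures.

0.0636 μGy/h

Applying the 1/r² law, the rate at 2.30 m is
2.33 × (0.380/2.30)² = 2.33 × 0.02730 = 0.06361 μGy/h.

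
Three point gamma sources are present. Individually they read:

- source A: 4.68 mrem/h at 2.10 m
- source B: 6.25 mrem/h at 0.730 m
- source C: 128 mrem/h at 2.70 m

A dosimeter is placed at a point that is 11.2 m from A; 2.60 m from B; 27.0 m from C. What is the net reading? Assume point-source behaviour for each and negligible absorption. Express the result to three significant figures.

Each source contributes Iᵢ·(dᵢ/rᵢ)²; contributions add.
A: 4.68 × (2.10/11.2)² = 0.1645 mrem/h
B: 6.25 × (0.730/2.60)² = 0.4927 mrem/h
C: 128 × (2.70/27.0)² = 1.280 mrem/h
Total = 0.1645 + 0.4927 + 1.280 = 1.937 mrem/h.

1.94 mrem/h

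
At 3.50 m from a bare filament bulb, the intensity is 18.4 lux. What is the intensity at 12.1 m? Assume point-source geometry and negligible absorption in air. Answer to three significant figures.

Intensity scales as (d₁/d₂)², so the rate at 12.1 m is
18.4 × (3.50/12.1)² = 18.4 × 0.08367 = 1.540 lux.

1.54 lux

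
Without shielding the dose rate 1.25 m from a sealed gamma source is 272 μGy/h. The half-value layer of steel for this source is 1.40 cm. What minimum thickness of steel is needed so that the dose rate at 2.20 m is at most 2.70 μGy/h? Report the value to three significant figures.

At 2.20 m, distance alone gives 272 × (1.25/2.20)² = 272 × 0.3228 = 87.80 μGy/h.
Further attenuation needed: 87.80/2.70 = 32.52.
n = log₂(32.52) = 5.023 half-value layers.
Thickness = 5.023 × 1.40 cm = 7.032 cm.

7.03 cm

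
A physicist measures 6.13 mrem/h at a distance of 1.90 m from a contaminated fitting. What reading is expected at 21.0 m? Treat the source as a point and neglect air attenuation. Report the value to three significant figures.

By the inverse-square law, the rate at 21.0 m is
6.13 × (1.90/21.0)² = 6.13 × 0.008186 = 0.05018 mrem/h.

0.0502 mrem/h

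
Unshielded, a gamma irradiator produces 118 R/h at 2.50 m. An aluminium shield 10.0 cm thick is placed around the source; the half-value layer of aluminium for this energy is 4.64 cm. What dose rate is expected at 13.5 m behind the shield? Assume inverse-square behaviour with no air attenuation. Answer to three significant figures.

Distance alone: (2.50/13.5)² = 0.03429, so 118 × 0.03429 = 4.046 R/h.
Shield: 10.0/4.64 = 2.155 half-value layers → attenuation 2^(−2.155) = 0.2245.
Combined: 4.046 × 0.2245 = 0.9083 R/h.

0.908 R/h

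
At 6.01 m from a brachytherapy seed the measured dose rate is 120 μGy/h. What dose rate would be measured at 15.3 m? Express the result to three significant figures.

Since intensity falls as 1/r², scaling from 6.01 m to 15.3 m:
(6.01/15.3)² = 0.1543, so 120 × 0.1543 = 18.52 μGy/h.

18.5 μGy/h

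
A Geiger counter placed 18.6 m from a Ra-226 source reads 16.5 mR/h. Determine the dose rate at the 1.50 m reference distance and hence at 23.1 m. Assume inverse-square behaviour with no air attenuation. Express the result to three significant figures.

Intensity scales as (d₁/d₂)², so
At 1.50 m: 16.5 × (18.6/1.50)² = 16.5 × 153.8 = 2538 mR/h
At 23.1 m: (1.50/23.1)² = 0.004217, so 2538 × 0.004217 = 10.70 mR/h.

2540 mR/h; 10.7 mR/h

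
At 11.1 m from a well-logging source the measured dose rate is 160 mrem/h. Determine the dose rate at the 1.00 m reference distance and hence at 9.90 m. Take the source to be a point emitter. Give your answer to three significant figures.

19700 mrem/h; 201 mrem/h

Using I₁d₁² = I₂d₂²,
At 1.00 m: 160 × (11.1/1.00)² = 160 × 123.2 = 19710 mrem/h
At 9.90 m: 19710 × (1.00/9.90)² = 19710 × 0.01020 = 201.0 mrem/h.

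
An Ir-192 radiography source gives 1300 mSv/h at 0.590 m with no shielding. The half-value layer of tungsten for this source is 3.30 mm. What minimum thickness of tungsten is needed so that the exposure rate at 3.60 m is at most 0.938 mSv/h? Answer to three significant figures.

At 3.60 m, distance alone gives (0.590/3.60)² = 0.02686, so 1300 × 0.02686 = 34.92 mSv/h.
Further attenuation needed: 34.92/0.938 = 37.23.
n = log₂(37.23) = 5.218 half-value layers.
Thickness = 5.218 × 3.30 mm = 17.22 mm.

17.2 mm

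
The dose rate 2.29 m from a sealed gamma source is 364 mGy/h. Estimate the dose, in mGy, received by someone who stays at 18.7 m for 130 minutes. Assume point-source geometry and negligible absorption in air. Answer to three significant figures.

11.8 mGy

Using I₁d₁² = I₂d₂², rate at 18.7 m:
(2.29/18.7)² = 0.01500, so 364 × 0.01500 = 5.460 mGy/h.
Dose = rate × time = 5.460 mGy/h × 2.167 h = 11.83 mGy.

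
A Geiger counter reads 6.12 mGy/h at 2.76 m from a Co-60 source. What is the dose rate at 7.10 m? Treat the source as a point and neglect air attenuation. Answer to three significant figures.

0.925 mGy/h

Since intensity falls as 1/r², the rate at 7.10 m is
(2.76/7.10)² = 0.1511, so 6.12 × 0.1511 = 0.9247 mGy/h.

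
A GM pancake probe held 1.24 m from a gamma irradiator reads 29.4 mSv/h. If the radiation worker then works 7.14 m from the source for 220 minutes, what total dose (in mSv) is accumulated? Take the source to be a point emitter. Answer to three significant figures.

3.25 mSv

Intensity scales as (d₁/d₂)², so rate at 7.14 m:
29.4 × (1.24/7.14)² = 29.4 × 0.03016 = 0.8867 mSv/h.
Dose = rate × time = 0.8867 mSv/h × 3.667 h = 3.252 mSv.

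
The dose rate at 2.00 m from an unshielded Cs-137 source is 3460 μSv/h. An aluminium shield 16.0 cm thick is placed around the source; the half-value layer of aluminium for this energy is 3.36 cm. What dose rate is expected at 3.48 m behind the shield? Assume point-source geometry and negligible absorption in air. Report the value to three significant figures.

Distance alone: 3460 × (2.00/3.48)² = 3460 × 0.3303 = 1143 μSv/h.
Shield: 16.0/3.36 = 4.762 half-value layers → attenuation 2^(−4.762) = 0.03685.
Combined: 1143 × 0.03685 = 42.12 μSv/h.

42.1 μSv/h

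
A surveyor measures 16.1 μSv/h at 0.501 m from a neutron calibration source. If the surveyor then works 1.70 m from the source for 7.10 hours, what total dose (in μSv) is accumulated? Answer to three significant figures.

Since intensity falls as 1/r², rate at 1.70 m:
16.1 × (0.501/1.70)² = 16.1 × 0.08685 = 1.398 μSv/h.
Dose = rate × time = 1.398 μSv/h × 7.100 h = 9.926 μSv.

9.93 μSv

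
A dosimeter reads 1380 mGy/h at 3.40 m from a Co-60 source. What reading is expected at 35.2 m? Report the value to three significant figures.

Since intensity falls as 1/r², the rate at 35.2 m is
1380 × (3.40/35.2)² = 1380 × 0.009330 = 12.88 mGy/h.

12.9 mGy/h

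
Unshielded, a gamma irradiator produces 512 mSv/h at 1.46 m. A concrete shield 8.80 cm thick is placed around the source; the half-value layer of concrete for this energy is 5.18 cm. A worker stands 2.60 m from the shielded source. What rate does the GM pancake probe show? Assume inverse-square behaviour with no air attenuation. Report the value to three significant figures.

49.7 mSv/h

Distance alone: (1.46/2.60)² = 0.3153, so 512 × 0.3153 = 161.4 mSv/h.
Shield: 8.80/5.18 = 1.699 half-value layers → attenuation 2^(−1.699) = 0.3080.
Combined: 161.4 × 0.3080 = 49.71 mSv/h.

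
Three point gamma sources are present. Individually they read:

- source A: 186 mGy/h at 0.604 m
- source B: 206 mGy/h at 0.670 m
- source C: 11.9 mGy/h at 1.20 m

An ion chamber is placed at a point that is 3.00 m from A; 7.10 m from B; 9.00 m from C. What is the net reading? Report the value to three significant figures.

By superposition, sum each source's inverse-square contribution:
A: 186 × (0.604/3.00)² = 7.540 mGy/h
B: 206 × (0.670/7.10)² = 1.834 mGy/h
C: 11.9 × (1.20/9.00)² = 0.2116 mGy/h
Total = 7.540 + 1.834 + 0.2116 = 9.586 mGy/h.

9.59 mGy/h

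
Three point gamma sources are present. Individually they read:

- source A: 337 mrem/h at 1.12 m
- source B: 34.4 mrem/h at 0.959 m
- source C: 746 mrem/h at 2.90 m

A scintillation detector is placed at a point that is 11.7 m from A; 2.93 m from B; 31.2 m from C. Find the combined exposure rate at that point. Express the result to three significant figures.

Each source contributes Iᵢ·(dᵢ/rᵢ)²; contributions add.
A: 337 × (1.12/11.7)² = 3.088 mrem/h
B: 34.4 × (0.959/2.93)² = 3.685 mrem/h
C: 746 × (2.90/31.2)² = 6.445 mrem/h
Total = 3.088 + 3.685 + 6.445 = 13.22 mrem/h.

13.2 mrem/h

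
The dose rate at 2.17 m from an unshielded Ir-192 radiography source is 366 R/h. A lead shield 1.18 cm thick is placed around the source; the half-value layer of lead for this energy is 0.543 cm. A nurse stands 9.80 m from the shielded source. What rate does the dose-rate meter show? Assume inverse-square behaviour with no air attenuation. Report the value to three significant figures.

3.98 R/h

Distance alone: (2.17/9.80)² = 0.04903, so 366 × 0.04903 = 17.94 R/h.
Shield: 1.18/0.543 = 2.173 half-value layers → attenuation 2^(−2.173) = 0.2217.
Combined: 17.94 × 0.2217 = 3.977 R/h.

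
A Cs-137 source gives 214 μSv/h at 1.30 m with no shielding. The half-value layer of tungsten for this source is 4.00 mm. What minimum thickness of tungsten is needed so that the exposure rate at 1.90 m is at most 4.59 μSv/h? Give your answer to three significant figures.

17.8 mm

At 1.90 m, distance alone gives (1.30/1.90)² = 0.4681, so 214 × 0.4681 = 100.2 μSv/h.
Further attenuation needed: 100.2/4.59 = 21.83.
n = log₂(21.83) = 4.448 half-value layers.
Thickness = 4.448 × 4.00 mm = 17.79 mm.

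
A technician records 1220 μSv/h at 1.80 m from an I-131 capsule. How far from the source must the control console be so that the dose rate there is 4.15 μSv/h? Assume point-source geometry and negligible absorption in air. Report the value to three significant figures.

30.9 m

Intensity scales as (d₁/d₂)², so d₂ = d₁·√(I₁/I₂).
I₁/I₂ = 1220/4.15 = 294.0, so d₂ = 1.80 × √294.0 = 30.86 m.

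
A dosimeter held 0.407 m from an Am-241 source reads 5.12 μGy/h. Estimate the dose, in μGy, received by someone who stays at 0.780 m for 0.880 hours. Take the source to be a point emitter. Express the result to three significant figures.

1.23 μGy

Applying the 1/r² law, rate at 0.780 m:
5.12 × (0.407/0.780)² = 5.12 × 0.2723 = 1.394 μGy/h.
Dose = rate × time = 1.394 μGy/h × 0.8800 h = 1.227 μGy.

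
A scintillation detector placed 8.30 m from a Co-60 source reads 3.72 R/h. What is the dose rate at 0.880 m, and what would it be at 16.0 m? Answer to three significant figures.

331 R/h; 1.00 R/h

Applying the 1/r² law,
At 0.880 m: 3.72 × (8.30/0.880)² = 3.72 × 88.96 = 330.9 R/h
At 16.0 m: 330.9 × (0.880/16.0)² = 330.9 × 0.003025 = 1.001 R/h.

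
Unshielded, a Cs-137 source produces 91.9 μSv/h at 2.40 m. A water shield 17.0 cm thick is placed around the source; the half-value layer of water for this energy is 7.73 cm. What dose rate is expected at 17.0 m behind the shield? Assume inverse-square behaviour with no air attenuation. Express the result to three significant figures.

Distance alone: 91.9 × (2.40/17.0)² = 91.9 × 0.01993 = 1.832 μSv/h.
Shield: 17.0/7.73 = 2.199 half-value layers → attenuation 2^(−2.199) = 0.2178.
Combined: 1.832 × 0.2178 = 0.3990 μSv/h.

0.399 μSv/h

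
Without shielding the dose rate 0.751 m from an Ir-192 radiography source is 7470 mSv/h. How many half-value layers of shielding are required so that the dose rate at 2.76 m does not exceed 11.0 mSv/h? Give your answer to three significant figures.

5.65 half-value layers

At 2.76 m, distance alone gives 7470 × (0.751/2.76)² = 7470 × 0.07404 = 553.1 mSv/h.
Further attenuation needed: 553.1/11.0 = 50.28.
n = log₂(50.28) = 5.652 half-value layers.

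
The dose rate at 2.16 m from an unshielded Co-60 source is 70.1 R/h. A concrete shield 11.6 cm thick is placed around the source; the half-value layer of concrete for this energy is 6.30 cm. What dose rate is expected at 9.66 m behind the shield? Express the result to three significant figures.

0.978 R/h

Distance alone: 70.1 × (2.16/9.66)² = 70.1 × 0.05000 = 3.505 R/h.
Shield: 11.6/6.30 = 1.841 half-value layers → attenuation 2^(−1.841) = 0.2791.
Combined: 3.505 × 0.2791 = 0.9782 R/h.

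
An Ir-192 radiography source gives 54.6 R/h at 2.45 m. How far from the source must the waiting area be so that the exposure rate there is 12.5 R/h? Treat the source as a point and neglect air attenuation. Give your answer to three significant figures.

5.12 m

Using I₁d₁² = I₂d₂², d₂ = d₁·√(I₁/I₂).
I₁/I₂ = 54.6/12.5 = 4.368, so d₂ = 2.45 × √4.368 = 5.120 m.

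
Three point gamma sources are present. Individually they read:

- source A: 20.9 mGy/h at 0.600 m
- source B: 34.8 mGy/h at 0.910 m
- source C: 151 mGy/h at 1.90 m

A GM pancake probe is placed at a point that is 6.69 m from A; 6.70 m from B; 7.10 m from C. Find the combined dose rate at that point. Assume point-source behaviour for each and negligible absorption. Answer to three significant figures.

11.6 mGy/h

Each source contributes Iᵢ·(dᵢ/rᵢ)²; contributions add.
A: 20.9 × (0.600/6.69)² = 0.1681 mGy/h
B: 34.8 × (0.910/6.70)² = 0.6420 mGy/h
C: 151 × (1.90/7.10)² = 10.81 mGy/h
Total = 0.1681 + 0.6420 + 10.81 = 11.62 mGy/h.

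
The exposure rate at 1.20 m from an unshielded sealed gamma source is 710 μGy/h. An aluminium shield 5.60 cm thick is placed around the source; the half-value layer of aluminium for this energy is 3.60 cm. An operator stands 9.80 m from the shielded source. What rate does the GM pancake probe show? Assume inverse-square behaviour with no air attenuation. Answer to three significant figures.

3.62 μGy/h

Distance alone: (1.20/9.80)² = 0.01499, so 710 × 0.01499 = 10.64 μGy/h.
Shield: 5.60/3.60 = 1.556 half-value layers → attenuation 2^(−1.556) = 0.3401.
Combined: 10.64 × 0.3401 = 3.619 μGy/h.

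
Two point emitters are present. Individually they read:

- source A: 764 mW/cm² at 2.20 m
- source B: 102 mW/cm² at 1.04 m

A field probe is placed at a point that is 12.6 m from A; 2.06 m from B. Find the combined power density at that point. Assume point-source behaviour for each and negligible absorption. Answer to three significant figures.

Each source contributes Iᵢ·(dᵢ/rᵢ)²; contributions add.
A: 764 × (2.20/12.6)² = 23.29 mW/cm²
B: 102 × (1.04/2.06)² = 26.00 mW/cm²
Total = 23.29 + 26.00 = 49.29 mW/cm².

49.3 mW/cm²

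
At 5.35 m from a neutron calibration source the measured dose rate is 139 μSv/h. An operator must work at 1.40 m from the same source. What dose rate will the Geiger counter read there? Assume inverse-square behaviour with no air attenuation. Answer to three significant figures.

2030 μSv/h

Since intensity falls as 1/r², scaling from 5.35 m to 1.40 m:
139 × (5.35/1.40)² = 139 × 14.60 = 2029 μSv/h.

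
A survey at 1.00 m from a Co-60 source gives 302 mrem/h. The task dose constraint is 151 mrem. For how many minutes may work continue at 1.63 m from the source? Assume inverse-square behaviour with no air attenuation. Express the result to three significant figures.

Applying the 1/r² law, rate at 1.63 m:
302 × (1.00/1.63)² = 302 × 0.3764 = 113.7 mrem/h.
Stay time = 151 mrem ÷ 113.7 mrem/h = 1.328 h = 79.68 min.

79.7 min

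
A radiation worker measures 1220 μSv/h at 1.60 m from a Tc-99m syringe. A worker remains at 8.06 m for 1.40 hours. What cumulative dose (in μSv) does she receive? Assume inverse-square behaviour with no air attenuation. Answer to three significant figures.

Intensity scales as (d₁/d₂)², so rate at 8.06 m:
(1.60/8.06)² = 0.03941, so 1220 × 0.03941 = 48.08 μSv/h.
Dose = rate × time = 48.08 μSv/h × 1.400 h = 67.31 μSv.

67.3 μSv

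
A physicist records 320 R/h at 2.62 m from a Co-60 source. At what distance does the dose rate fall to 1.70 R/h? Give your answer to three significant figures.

Since intensity falls as 1/r², d₂ = d₁·√(I₁/I₂).
I₁/I₂ = 320/1.70 = 188.2, so d₂ = 2.62 × √188.2 = 35.94 m.

35.9 m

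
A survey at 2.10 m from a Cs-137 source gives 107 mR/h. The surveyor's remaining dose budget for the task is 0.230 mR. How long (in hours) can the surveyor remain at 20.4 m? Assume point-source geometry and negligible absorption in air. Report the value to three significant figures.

0.203 h

Since intensity falls as 1/r², rate at 20.4 m:
107 × (2.10/20.4)² = 107 × 0.01060 = 1.134 mR/h.
Stay time = 0.230 mR ÷ 1.134 mR/h = 0.2028 h.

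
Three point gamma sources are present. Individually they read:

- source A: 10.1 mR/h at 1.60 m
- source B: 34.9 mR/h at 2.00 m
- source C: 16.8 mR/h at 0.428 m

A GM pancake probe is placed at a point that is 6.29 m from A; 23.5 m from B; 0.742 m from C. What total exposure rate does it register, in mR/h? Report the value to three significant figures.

By superposition, sum each source's inverse-square contribution:
A: 10.1 × (1.60/6.29)² = 0.6535 mR/h
B: 34.9 × (2.00/23.5)² = 0.2528 mR/h
C: 16.8 × (0.428/0.742)² = 5.590 mR/h
Total = 0.6535 + 0.2528 + 5.590 = 6.496 mR/h.

6.50 mR/h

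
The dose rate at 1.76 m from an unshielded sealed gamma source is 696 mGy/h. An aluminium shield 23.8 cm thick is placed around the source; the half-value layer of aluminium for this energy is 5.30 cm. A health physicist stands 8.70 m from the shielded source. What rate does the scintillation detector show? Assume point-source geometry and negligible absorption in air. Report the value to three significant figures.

Distance alone: 696 × (1.76/8.70)² = 696 × 0.04092 = 28.48 mGy/h.
Shield: 23.8/5.30 = 4.491 half-value layers → attenuation 2^(−4.491) = 0.04447.
Combined: 28.48 × 0.04447 = 1.267 mGy/h.

1.27 mGy/h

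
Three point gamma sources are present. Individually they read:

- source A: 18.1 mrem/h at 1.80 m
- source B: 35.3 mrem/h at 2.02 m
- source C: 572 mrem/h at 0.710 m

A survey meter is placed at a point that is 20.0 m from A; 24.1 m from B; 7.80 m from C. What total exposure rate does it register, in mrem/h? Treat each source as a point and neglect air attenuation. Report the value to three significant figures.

5.13 mrem/h

By superposition, sum each source's inverse-square contribution:
A: 18.1 × (1.80/20.0)² = 0.1466 mrem/h
B: 35.3 × (2.02/24.1)² = 0.2480 mrem/h
C: 572 × (0.710/7.80)² = 4.739 mrem/h
Total = 0.1466 + 0.2480 + 4.739 = 5.134 mrem/h.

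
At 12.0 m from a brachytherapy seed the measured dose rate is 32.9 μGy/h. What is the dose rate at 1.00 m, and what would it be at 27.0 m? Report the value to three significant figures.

Intensity scales as (d₁/d₂)², so
At 1.00 m: 32.9 × (12.0/1.00)² = 32.9 × 144.0 = 4738 μGy/h
At 27.0 m: (1.00/27.0)² = 0.001372, so 4738 × 0.001372 = 6.501 μGy/h.

4740 μGy/h; 6.50 μGy/h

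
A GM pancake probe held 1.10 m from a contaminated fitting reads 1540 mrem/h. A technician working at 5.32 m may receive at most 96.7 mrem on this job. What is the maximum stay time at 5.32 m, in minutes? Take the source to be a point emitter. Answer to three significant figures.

88.1 min

Intensity scales as (d₁/d₂)², so rate at 5.32 m:
(1.10/5.32)² = 0.04275, so 1540 × 0.04275 = 65.84 mrem/h.
Stay time = 96.7 mrem ÷ 65.84 mrem/h = 1.469 h = 88.14 min.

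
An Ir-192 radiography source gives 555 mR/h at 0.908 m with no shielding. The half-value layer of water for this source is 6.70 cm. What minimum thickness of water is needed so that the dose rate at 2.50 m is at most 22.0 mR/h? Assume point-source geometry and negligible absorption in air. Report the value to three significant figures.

At 2.50 m, distance alone gives (0.908/2.50)² = 0.1319, so 555 × 0.1319 = 73.20 mR/h.
Further attenuation needed: 73.20/22.0 = 3.327.
n = log₂(3.327) = 1.734 half-value layers.
Thickness = 1.734 × 6.70 cm = 11.62 cm.

11.6 cm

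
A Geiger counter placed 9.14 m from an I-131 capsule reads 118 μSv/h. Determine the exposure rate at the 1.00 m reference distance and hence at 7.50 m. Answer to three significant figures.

9860 μSv/h; 175 μSv/h

Intensity scales as (d₁/d₂)², so
At 1.00 m: 118 × (9.14/1.00)² = 118 × 83.54 = 9858 μSv/h
At 7.50 m: 9858 × (1.00/7.50)² = 9858 × 0.01778 = 175.3 μSv/h.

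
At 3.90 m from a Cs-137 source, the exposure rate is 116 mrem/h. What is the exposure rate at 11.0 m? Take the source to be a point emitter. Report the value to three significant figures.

14.6 mrem/h

Using I₁d₁² = I₂d₂², the rate at 11.0 m is
116 × (3.90/11.0)² = 116 × 0.1257 = 14.58 mrem/h.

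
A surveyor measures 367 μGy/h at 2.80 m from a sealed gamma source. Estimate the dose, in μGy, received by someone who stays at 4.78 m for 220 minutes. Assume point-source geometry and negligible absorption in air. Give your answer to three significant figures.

462 μGy

Applying the 1/r² law, rate at 4.78 m:
(2.80/4.78)² = 0.3431, so 367 × 0.3431 = 125.9 μGy/h.
Dose = rate × time = 125.9 μGy/h × 3.667 h = 461.7 μGy.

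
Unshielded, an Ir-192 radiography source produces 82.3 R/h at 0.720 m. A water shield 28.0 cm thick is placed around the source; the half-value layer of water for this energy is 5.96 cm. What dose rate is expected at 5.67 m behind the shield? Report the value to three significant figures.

0.0511 R/h

Distance alone: 82.3 × (0.720/5.67)² = 82.3 × 0.01612 = 1.327 R/h.
Shield: 28.0/5.96 = 4.698 half-value layers → attenuation 2^(−4.698) = 0.03853.
Combined: 1.327 × 0.03853 = 0.05113 R/h.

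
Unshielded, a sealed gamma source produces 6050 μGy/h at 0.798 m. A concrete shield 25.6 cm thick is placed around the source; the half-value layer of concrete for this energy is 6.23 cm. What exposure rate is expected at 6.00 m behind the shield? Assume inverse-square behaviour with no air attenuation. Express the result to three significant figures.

6.20 μGy/h

Distance alone: (0.798/6.00)² = 0.01769, so 6050 × 0.01769 = 107.0 μGy/h.
Shield: 25.6/6.23 = 4.109 half-value layers → attenuation 2^(−4.109) = 0.05795.
Combined: 107.0 × 0.05795 = 6.201 μGy/h.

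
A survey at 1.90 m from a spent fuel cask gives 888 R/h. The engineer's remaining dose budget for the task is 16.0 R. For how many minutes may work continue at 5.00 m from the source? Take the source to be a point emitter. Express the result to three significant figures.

Since intensity falls as 1/r², rate at 5.00 m:
888 × (1.90/5.00)² = 888 × 0.1444 = 128.2 R/h.
Stay time = 16.0 R ÷ 128.2 R/h = 0.1248 h = 7.488 min.

7.49 min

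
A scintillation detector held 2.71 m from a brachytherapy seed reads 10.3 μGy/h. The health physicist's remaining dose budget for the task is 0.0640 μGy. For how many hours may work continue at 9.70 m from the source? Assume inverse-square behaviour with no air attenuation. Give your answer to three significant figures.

0.0796 h

By the inverse-square law, rate at 9.70 m:
(2.71/9.70)² = 0.07805, so 10.3 × 0.07805 = 0.8039 μGy/h.
Stay time = 0.0640 μGy ÷ 0.8039 μGy/h = 0.07961 h.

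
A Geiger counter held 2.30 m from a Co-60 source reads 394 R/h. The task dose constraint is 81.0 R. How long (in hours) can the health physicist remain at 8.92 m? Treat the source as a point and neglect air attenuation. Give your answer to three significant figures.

3.09 h

By the inverse-square law, rate at 8.92 m:
(2.30/8.92)² = 0.06649, so 394 × 0.06649 = 26.20 R/h.
Stay time = 81.0 R ÷ 26.20 R/h = 3.092 h.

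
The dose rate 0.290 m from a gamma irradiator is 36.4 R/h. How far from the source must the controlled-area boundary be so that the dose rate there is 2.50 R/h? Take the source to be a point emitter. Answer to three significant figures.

Applying the 1/r² law, d₂ = d₁·√(I₁/I₂).
I₁/I₂ = 36.4/2.50 = 14.56, so d₂ = 0.290 × √14.56 = 1.107 m.

1.11 m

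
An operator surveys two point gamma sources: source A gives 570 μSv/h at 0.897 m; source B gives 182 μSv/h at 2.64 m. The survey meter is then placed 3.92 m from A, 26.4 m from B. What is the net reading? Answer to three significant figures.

By superposition, sum each source's inverse-square contribution:
A: 570 × (0.897/3.92)² = 29.85 μSv/h
B: 182 × (2.64/26.4)² = 1.820 μSv/h
Total = 29.85 + 1.820 = 31.67 μSv/h.

31.7 μSv/h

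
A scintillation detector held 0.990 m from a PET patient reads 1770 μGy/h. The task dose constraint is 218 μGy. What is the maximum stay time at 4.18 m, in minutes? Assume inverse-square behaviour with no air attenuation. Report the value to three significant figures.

Intensity scales as (d₁/d₂)², so rate at 4.18 m:
(0.990/4.18)² = 0.05609, so 1770 × 0.05609 = 99.28 μGy/h.
Stay time = 218 μGy ÷ 99.28 μGy/h = 2.196 h = 131.8 min.

132 min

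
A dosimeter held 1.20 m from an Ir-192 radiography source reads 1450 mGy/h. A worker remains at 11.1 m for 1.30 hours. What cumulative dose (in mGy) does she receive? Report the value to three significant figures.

Since intensity falls as 1/r², rate at 11.1 m:
(1.20/11.1)² = 0.01169, so 1450 × 0.01169 = 16.95 mGy/h.
Dose = rate × time = 16.95 mGy/h × 1.300 h = 22.04 mGy.

22.0 mGy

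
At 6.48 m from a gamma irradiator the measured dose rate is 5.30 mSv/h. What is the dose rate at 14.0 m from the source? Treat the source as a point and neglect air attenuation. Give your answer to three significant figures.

Applying the 1/r² law, scaling from 6.48 m to 14.0 m:
(6.48/14.0)² = 0.2142, so 5.30 × 0.2142 = 1.135 mSv/h.

1.14 mSv/h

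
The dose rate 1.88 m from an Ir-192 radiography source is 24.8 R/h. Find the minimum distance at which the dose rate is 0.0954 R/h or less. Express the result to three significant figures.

30.3 m

Since intensity falls as 1/r², d₂ = d₁·√(I₁/I₂).
I₁/I₂ = 24.8/0.0954 = 260.0, so d₂ = 1.88 × √260.0 = 30.31 m.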